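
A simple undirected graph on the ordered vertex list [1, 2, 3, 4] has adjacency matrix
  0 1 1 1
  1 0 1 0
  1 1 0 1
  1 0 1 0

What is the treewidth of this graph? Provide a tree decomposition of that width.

The largest bag has 3 vertices, giving width 2; this decomposition certifies tw(G) ≤ 2. On the other hand G contains the 3-clique {1, 2, 3}. A clique must lie in a single bag of any decomposition, so no decomposition can have width below 2. The upper and lower bounds meet at 2, so that is the treewidth.

Treewidth 2.
One such decomposition:
Bags: B1 = {1, 2, 3}  B2 = {1, 3, 4}
Tree: B1–B2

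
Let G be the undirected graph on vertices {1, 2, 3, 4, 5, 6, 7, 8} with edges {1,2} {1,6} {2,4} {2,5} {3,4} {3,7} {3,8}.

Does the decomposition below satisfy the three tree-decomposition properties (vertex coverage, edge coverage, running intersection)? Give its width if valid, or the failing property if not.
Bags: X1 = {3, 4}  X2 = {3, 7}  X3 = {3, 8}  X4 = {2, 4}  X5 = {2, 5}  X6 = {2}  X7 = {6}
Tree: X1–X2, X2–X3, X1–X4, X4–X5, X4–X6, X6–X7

No — vertex 1 appears in no bag.

A tree decomposition must satisfy three properties: every vertex lies in some bag; for every edge, both endpoints lie together in some bag; and for every vertex, the bags containing it form a connected subtree. Here vertex 1 appears in no bag, so the decomposition is invalid.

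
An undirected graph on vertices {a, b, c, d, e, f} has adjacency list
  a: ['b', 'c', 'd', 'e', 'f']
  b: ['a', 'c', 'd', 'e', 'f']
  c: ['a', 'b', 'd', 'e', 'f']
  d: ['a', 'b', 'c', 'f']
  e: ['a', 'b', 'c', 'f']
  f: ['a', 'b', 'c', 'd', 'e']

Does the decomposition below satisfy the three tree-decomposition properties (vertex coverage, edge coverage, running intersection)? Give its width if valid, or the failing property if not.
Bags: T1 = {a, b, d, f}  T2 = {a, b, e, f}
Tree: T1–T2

A tree decomposition must satisfy three properties: every vertex lies in some bag; for every edge, both endpoints lie together in some bag; and for every vertex, the bags containing it form a connected subtree. Here vertex c appears in no bag, so the decomposition is invalid.

No — vertex c appears in no bag.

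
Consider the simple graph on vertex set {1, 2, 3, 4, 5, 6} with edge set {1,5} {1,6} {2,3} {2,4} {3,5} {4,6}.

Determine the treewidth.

A width-2 tree decomposition is:
Bags: B1 = {2, 4, 6}  B2 = {2, 3, 6}  B3 = {3, 5, 6}  B4 = {1, 5, 6}
Tree: B1–B2, B2–B3, B3–B4
Every bag has size at most 3, so the width is 3 − 1 = 2 and tw(G) ≤ 2. For the lower bound, G contains the cycle 6–4–2–3–5–1–6, so G is not a forest; only forests have treewidth ≤ 1, hence tw(G) ≥ 2. Hence tw(G) = 2 exactly.

2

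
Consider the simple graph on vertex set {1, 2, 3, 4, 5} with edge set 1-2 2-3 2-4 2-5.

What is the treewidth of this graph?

A width-1 tree decomposition is:
Bags: B1 = {1, 2}  B2 = {2, 4}  B3 = {2, 3}  B4 = {2, 5}
Tree: B1–B2, B1–B3, B3–B4
Every bag has size at most 2, so the width is 2 − 1 = 1 and tw(G) ≤ 1. G has an edge, so its treewidth is at least 1. Hence tw(G) = 1 exactly.

1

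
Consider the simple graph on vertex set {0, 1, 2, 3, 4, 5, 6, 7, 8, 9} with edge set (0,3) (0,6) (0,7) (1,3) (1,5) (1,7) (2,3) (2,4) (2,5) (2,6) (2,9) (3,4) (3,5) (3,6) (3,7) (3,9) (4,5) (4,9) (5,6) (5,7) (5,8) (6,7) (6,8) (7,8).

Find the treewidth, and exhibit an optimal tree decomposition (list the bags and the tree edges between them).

Treewidth 3.
One such decomposition:
Bags: B1 = {0, 3, 6, 7}  B2 = {3, 5, 6, 7}  B3 = {2, 3, 5, 6}  B4 = {2, 3, 4, 5}  B5 = {2, 3, 4, 9}  B6 = {1, 3, 5, 7}  B7 = {5, 6, 7, 8}
Tree: B1–B2, B2–B3, B3–B4, B4–B5, B2–B6, B2–B7

The largest bag has 4 vertices, giving width 3; this decomposition certifies tw(G) ≤ 3. For the lower bound, the 4 vertices {5, 6, 7, 8} are pairwise adjacent, and any tree decomposition puts a clique entirely inside one bag — forcing width ≥ 3. The upper and lower bounds meet at 3, so that is the treewidth.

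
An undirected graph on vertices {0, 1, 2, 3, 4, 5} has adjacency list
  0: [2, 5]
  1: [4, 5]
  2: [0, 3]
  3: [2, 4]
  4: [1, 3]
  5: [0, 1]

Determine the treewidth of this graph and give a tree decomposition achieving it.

The largest bag has 3 vertices, giving width 2; this decomposition certifies tw(G) ≤ 2. For the lower bound, G contains the cycle 5–1–4–3–2–0–5, so G is not a forest; only forests have treewidth ≤ 1, hence tw(G) ≥ 2. Therefore the treewidth is 2.

Treewidth 2.
Bags: B1 = {1, 4, 5}  B2 = {3, 4, 5}  B3 = {2, 3, 5}  B4 = {0, 2, 5}
Tree: B1–B2, B2–B3, B3–B4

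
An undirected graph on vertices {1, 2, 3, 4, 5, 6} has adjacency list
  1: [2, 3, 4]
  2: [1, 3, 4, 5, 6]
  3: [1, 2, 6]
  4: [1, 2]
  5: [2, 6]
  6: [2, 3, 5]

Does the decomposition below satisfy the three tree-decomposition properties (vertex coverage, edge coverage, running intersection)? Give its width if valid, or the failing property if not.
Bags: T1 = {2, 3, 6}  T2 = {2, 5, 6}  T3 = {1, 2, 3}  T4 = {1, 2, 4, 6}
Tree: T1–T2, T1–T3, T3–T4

No — bags containing vertex 6 are not connected in the tree.

A tree decomposition must satisfy three properties: every vertex lies in some bag; for every edge, both endpoints lie together in some bag; and for every vertex, the bags containing it form a connected subtree. Here bags containing vertex 6 are not connected in the tree, so the decomposition is invalid.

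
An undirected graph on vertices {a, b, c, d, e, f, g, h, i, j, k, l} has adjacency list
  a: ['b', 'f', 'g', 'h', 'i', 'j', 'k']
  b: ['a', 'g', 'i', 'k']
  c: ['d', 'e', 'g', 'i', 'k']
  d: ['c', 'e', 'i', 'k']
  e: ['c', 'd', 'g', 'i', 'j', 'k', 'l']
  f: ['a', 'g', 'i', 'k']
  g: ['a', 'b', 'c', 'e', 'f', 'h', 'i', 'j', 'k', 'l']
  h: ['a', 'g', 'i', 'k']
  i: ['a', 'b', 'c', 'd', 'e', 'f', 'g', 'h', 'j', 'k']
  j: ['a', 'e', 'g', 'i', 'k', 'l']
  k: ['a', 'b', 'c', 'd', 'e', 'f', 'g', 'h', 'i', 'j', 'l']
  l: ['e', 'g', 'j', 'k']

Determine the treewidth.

A width-4 tree decomposition is:
Bags: B1 = {e, g, i, j, k}  B2 = {a, g, i, j, k}  B3 = {a, g, h, i, k}  B4 = {a, b, g, i, k}  B5 = {c, e, g, i, k}  B6 = {e, g, j, k, l}  B7 = {a, f, g, i, k}  B8 = {c, d, e, i, k}
Tree: B1–B2, B2–B3, B3–B4, B1–B5, B1–B6, B4–B7, B5–B8
Every bag has size at most 5, so the width is 5 − 1 = 4 and tw(G) ≤ 4. For the lower bound, the 5 vertices {c, d, e, i, k} are pairwise adjacent, and any tree decomposition puts a clique entirely inside one bag — forcing width ≥ 4. Combining the bounds, tw(G) = 4.

4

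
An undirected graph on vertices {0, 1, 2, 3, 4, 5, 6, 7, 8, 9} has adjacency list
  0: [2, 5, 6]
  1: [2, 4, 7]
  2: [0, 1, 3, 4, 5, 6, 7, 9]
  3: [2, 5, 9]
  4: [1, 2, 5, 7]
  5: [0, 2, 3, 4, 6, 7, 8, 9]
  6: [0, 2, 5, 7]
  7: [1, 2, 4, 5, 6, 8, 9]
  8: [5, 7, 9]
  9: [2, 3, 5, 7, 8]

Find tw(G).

A width-3 tree decomposition is:
Bags: B1 = {2, 5, 6, 7}  B2 = {2, 5, 7, 9}  B3 = {2, 3, 5, 9}  B4 = {0, 2, 5, 6}  B5 = {2, 4, 5, 7}  B6 = {5, 7, 8, 9}  B7 = {1, 2, 4, 7}
Tree: B1–B2, B2–B3, B1–B4, B2–B5, B2–B6, B5–B7
Every bag has size at most 4, so the width is 4 − 1 = 3 and tw(G) ≤ 3. On the other hand G contains the 4-clique {5, 7, 8, 9}. A clique must lie in a single bag of any decomposition, so no decomposition can have width below 3. Therefore the treewidth is 3.

3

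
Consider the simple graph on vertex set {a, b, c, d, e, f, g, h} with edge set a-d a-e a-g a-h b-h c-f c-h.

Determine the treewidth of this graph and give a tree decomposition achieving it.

Treewidth 1.
One optimal decomposition is:
Bags: B1 = {c, h}  B2 = {a, h}  B3 = {b, h}  B4 = {a, e}  B5 = {a, d}  B6 = {c, f}  B7 = {a, g}
Tree: B1–B2, B1–B3, B2–B4, B2–B5, B1–B6, B4–B7

Each bag holds 2 vertices, so the decomposition has width 1, which upper-bounds the treewidth. G has an edge, so its treewidth is at least 1. Hence tw(G) = 1 exactly.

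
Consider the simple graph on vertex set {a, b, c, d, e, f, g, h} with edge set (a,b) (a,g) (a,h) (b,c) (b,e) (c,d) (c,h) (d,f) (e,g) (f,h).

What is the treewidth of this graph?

A width-2 tree decomposition is:
Bags: B1 = {b, e, g}  B2 = {a, b, g}  B3 = {a, b, c}  B4 = {a, c, h}  B5 = {c, d, h}  B6 = {d, f, h}
Tree: B1–B2, B2–B3, B3–B4, B4–B5, B5–B6
Each bag holds 3 vertices, so the decomposition has width 2, which upper-bounds the treewidth. For the lower bound, G contains the cycle e–g–a–b–e, so G is not a forest; only forests have treewidth ≤ 1, hence tw(G) ≥ 2. Therefore the treewidth is 2.

2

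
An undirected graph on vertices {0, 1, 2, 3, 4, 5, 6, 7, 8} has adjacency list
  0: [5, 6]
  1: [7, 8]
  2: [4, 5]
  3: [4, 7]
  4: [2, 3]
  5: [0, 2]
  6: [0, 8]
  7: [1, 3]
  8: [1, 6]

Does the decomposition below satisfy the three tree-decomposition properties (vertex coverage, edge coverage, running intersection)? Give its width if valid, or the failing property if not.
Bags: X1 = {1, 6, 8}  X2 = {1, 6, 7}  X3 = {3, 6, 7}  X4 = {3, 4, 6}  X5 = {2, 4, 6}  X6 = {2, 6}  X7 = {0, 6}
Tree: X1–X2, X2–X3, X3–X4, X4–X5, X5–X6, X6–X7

A tree decomposition must satisfy three properties: every vertex lies in some bag; for every edge, both endpoints lie together in some bag; and for every vertex, the bags containing it form a connected subtree. Here vertex 5 appears in no bag, so the decomposition is invalid.

No — vertex 5 appears in no bag.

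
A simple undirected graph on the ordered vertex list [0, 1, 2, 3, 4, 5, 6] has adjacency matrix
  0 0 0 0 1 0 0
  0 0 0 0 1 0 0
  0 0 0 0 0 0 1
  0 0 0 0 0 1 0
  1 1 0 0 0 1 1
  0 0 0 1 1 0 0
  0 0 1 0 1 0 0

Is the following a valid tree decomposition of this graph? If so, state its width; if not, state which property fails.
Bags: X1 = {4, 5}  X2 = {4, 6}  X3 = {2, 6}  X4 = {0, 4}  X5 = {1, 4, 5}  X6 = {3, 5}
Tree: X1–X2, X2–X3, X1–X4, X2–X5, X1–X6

A tree decomposition must satisfy three properties: every vertex lies in some bag; for every edge, both endpoints lie together in some bag; and for every vertex, the bags containing it form a connected subtree. Here bags containing vertex 5 are not connected in the tree, so the decomposition is invalid.

No — bags containing vertex 5 are not connected in the tree.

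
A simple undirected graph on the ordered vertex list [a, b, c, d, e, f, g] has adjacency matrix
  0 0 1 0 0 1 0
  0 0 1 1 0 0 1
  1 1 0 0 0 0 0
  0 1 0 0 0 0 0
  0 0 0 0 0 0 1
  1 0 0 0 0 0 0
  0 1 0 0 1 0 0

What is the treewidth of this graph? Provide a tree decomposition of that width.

The largest bag has 2 vertices, giving width 1; this decomposition certifies tw(G) ≤ 1. G has an edge, so its treewidth is at least 1. The upper and lower bounds meet at 1, so that is the treewidth.

Treewidth 1.
Bags: B1 = {b, c}  B2 = {b, d}  B3 = {a, c}  B4 = {b, g}  B5 = {a, f}  B6 = {e, g}
Tree: B1–B2, B1–B3, B2–B4, B3–B5, B4–B6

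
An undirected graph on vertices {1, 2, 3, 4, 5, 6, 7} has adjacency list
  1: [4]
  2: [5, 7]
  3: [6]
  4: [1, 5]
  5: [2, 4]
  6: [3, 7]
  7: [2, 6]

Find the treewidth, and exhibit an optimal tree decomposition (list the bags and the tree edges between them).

The largest bag has 2 vertices, giving width 1; this decomposition certifies tw(G) ≤ 1. Since G has at least one edge (e.g. 3–6), it is not an edgeless graph, so tw(G) ≥ 1. Therefore the treewidth is 1.

Treewidth 1.
Bags: B1 = {3, 6}  B2 = {6, 7}  B3 = {2, 7}  B4 = {2, 5}  B5 = {4, 5}  B6 = {1, 4}
Tree: B1–B2, B2–B3, B3–B4, B4–B5, B5–B6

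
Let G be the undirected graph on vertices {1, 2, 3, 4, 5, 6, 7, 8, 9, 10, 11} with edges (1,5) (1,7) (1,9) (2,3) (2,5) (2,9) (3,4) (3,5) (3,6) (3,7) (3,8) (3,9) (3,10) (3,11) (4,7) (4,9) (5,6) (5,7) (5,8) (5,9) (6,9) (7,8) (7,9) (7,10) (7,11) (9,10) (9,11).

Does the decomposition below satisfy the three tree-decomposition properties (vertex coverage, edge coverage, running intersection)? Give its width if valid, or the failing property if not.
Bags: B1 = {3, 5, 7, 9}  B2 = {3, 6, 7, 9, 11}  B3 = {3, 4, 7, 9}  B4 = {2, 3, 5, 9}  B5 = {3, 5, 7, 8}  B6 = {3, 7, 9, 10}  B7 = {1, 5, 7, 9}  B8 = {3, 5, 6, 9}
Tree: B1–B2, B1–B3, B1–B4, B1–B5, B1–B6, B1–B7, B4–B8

A tree decomposition must satisfy three properties: every vertex lies in some bag; for every edge, both endpoints lie together in some bag; and for every vertex, the bags containing it form a connected subtree. Here bags containing vertex 6 are not connected in the tree, so the decomposition is invalid.

No — bags containing vertex 6 are not connected in the tree.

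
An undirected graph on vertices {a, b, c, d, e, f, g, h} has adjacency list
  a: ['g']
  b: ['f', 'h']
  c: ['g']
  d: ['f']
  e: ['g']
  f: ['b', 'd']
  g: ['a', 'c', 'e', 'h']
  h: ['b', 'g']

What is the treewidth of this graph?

1

A width-1 tree decomposition is:
Bags: B1 = {g, h}  B2 = {c, g}  B3 = {b, h}  B4 = {b, f}  B5 = {d, f}  B6 = {e, g}  B7 = {a, g}
Tree: B1–B2, B1–B3, B3–B4, B4–B5, B2–B6, B6–B7
Each bag holds 2 vertices, so the decomposition has width 1, which upper-bounds the treewidth. G has an edge, so its treewidth is at least 1. Therefore the treewidth is 1.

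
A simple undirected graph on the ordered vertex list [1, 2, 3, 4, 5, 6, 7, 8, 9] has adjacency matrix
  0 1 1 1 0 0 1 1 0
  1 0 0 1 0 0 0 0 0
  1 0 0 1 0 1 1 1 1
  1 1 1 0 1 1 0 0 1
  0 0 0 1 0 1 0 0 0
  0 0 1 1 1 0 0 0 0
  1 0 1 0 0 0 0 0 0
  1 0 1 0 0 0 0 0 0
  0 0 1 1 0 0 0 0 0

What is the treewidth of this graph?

A width-2 tree decomposition is:
Bags: B1 = {1, 3, 4}  B2 = {3, 4, 6}  B3 = {1, 3, 7}  B4 = {1, 3, 8}  B5 = {4, 5, 6}  B6 = {3, 4, 9}  B7 = {1, 2, 4}
Tree: B1–B2, B1–B3, B1–B4, B2–B5, B2–B6, B1–B7
Each bag holds 3 vertices, so the decomposition has width 2, which upper-bounds the treewidth. On the other hand G contains the 3-clique {1, 2, 4}. A clique must lie in a single bag of any decomposition, so no decomposition can have width below 2. Hence tw(G) = 2 exactly.

2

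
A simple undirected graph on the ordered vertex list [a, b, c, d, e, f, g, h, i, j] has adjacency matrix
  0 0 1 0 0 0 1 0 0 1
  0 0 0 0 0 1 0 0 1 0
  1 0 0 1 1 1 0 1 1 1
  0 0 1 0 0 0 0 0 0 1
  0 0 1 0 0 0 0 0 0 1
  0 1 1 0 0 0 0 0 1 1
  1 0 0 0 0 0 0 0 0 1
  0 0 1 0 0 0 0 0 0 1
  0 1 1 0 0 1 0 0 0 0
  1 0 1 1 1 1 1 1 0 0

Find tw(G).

2

A width-2 tree decomposition is:
Bags: B1 = {a, c, j}  B2 = {c, f, j}  B3 = {c, d, j}  B4 = {c, h, j}  B5 = {c, f, i}  B6 = {a, g, j}  B7 = {c, e, j}  B8 = {b, f, i}
Tree: B1–B2, B2–B3, B3–B4, B2–B5, B1–B6, B1–B7, B5–B8
The largest bag has 3 vertices, giving width 2; this decomposition certifies tw(G) ≤ 2. For the lower bound, the 3 vertices {a, g, j} are pairwise adjacent, and any tree decomposition puts a clique entirely inside one bag — forcing width ≥ 2. Hence tw(G) = 2 exactly.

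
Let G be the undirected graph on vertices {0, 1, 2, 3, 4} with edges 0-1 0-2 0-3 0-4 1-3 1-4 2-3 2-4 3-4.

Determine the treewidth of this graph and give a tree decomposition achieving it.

The largest bag has 4 vertices, giving width 3; this decomposition certifies tw(G) ≤ 3. For the lower bound, the 4 vertices {0, 1, 3, 4} are pairwise adjacent, and any tree decomposition puts a clique entirely inside one bag — forcing width ≥ 3. Therefore the treewidth is 3.

Treewidth 3.
Bags: B1 = {0, 2, 3, 4}  B2 = {0, 1, 3, 4}
Tree: B1–B2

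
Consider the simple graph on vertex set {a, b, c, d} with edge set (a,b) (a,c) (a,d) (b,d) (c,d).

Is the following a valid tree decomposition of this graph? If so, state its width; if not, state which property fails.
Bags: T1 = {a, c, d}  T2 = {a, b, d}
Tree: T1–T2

Yes; width 2.

Every vertex of G appears in some bag (union = {a, b, c, d}); every edge is covered by a bag; and for each vertex v the set of bags containing v is connected in the bag tree. The decomposition is therefore valid. The largest bag has 3 vertices, so the width is 2.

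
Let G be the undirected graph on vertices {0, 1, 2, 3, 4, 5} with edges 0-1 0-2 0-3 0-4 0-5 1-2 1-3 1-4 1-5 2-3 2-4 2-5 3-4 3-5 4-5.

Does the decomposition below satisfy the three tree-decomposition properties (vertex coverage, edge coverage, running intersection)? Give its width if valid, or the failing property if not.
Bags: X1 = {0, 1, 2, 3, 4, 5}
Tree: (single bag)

Yes; width 5.

Vertex coverage: the bags together contain {0, 1, 2, 3, 4, 5}, the full vertex set. Edge coverage: each edge of G has both endpoints in at least one bag. Running intersection: for every vertex, the bags containing it form a connected subtree. All three properties hold, so this is a valid tree decomposition of width max|bag| − 1 = 5, and hence tw(G) ≤ 5.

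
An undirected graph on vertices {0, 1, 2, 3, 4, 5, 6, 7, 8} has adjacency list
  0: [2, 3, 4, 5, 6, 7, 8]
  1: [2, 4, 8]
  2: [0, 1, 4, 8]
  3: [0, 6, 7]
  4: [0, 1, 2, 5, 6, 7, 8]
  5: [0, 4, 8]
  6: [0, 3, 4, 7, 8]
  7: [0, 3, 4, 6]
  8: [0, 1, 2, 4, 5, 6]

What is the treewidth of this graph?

A width-3 tree decomposition is:
Bags: B1 = {0, 3, 6, 7}  B2 = {0, 4, 6, 7}  B3 = {0, 4, 6, 8}  B4 = {0, 2, 4, 8}  B5 = {0, 4, 5, 8}  B6 = {1, 2, 4, 8}
Tree: B1–B2, B2–B3, B3–B4, B4–B5, B4–B6
Each bag holds 4 vertices, so the decomposition has width 3, which upper-bounds the treewidth. For the lower bound, the 4 vertices {0, 3, 6, 7} are pairwise adjacent, and any tree decomposition puts a clique entirely inside one bag — forcing width ≥ 3. Combining the bounds, tw(G) = 3.

3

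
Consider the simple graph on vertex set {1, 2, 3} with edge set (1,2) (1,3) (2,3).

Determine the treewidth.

A width-2 tree decomposition is:
Bags: B1 = {1, 2, 3}
Tree: (single bag)
A single bag containing all 3 vertices is trivially a valid decomposition of width 2. For the lower bound, the 3 vertices {1, 2, 3} are pairwise adjacent, and any tree decomposition puts a clique entirely inside one bag — forcing width ≥ 2. The upper and lower bounds meet at 2, so that is the treewidth.

2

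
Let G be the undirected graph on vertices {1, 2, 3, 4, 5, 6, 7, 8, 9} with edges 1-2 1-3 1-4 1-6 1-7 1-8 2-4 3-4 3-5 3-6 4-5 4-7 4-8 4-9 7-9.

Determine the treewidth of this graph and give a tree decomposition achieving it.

Treewidth 2.
One optimal decomposition is:
Bags: B1 = {1, 4, 7}  B2 = {1, 4, 8}  B3 = {1, 3, 4}  B4 = {3, 4, 5}  B5 = {1, 2, 4}  B6 = {4, 7, 9}  B7 = {1, 3, 6}
Tree: B1–B2, B2–B3, B3–B4, B2–B5, B1–B6, B3–B7

The largest bag has 3 vertices, giving width 2; this decomposition certifies tw(G) ≤ 2. For the lower bound, the 3 vertices {1, 4, 8} are pairwise adjacent, and any tree decomposition puts a clique entirely inside one bag — forcing width ≥ 2. Hence tw(G) = 2 exactly.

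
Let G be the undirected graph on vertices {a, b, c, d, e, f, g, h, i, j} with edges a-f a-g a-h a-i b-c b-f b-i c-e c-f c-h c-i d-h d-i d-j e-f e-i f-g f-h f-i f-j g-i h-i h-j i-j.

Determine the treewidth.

3

A width-3 tree decomposition is:
Bags: B1 = {f, h, i, j}  B2 = {c, f, h, i}  B3 = {a, f, h, i}  B4 = {d, h, i, j}  B5 = {c, e, f, i}  B6 = {b, c, f, i}  B7 = {a, f, g, i}
Tree: B1–B2, B2–B3, B1–B4, B2–B5, B5–B6, B3–B7
The largest bag has 4 vertices, giving width 3; this decomposition certifies tw(G) ≤ 3. On the other hand G contains the 4-clique {d, h, i, j}. A clique must lie in a single bag of any decomposition, so no decomposition can have width below 3. Combining the bounds, tw(G) = 3.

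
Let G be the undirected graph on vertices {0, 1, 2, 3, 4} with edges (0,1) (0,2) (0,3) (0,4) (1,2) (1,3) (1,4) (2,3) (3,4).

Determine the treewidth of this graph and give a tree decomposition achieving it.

Every bag has size at most 4, so the width is 4 − 1 = 3 and tw(G) ≤ 3. On the other hand G contains the 4-clique {0, 1, 2, 3}. A clique must lie in a single bag of any decomposition, so no decomposition can have width below 3. Hence tw(G) = 3 exactly.

Treewidth 3.
One optimal decomposition is:
Bags: B1 = {0, 1, 2, 3}  B2 = {0, 1, 3, 4}
Tree: B1–B2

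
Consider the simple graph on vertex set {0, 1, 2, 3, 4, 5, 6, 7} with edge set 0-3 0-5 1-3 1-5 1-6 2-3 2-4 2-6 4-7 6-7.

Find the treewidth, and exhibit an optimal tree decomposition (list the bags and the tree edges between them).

The largest bag has 3 vertices, giving width 2; this decomposition certifies tw(G) ≤ 2. For the lower bound, G contains the cycle 7–4–2–6–7, so G is not a forest; only forests have treewidth ≤ 1, hence tw(G) ≥ 2. The upper and lower bounds meet at 2, so that is the treewidth.

Treewidth 2.
One optimal decomposition is:
Bags: B1 = {4, 6, 7}  B2 = {2, 4, 6}  B3 = {1, 2, 6}  B4 = {1, 2, 3}  B5 = {1, 3, 5}  B6 = {0, 3, 5}
Tree: B1–B2, B2–B3, B3–B4, B4–B5, B5–B6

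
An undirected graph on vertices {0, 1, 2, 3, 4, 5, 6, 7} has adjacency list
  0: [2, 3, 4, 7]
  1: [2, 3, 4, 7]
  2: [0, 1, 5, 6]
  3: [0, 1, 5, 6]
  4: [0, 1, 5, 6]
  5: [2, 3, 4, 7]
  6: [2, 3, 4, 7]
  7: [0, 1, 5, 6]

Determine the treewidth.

A width-4 tree decomposition is:
Bags: B1 = {0, 1, 5, 6, 7}  B2 = {0, 1, 2, 5, 6}  B3 = {0, 1, 4, 5, 6}  B4 = {0, 1, 3, 5, 6}
Tree: B1–B2, B2–B3, B3–B4
Each bag holds 5 vertices, so the decomposition has width 4, which upper-bounds the treewidth. For the lower bound: the 5 vertex sets {0,7}, {1,2}, {4,5}, {6}, {3} are disjoint, each induces a connected subgraph, and every pair is joined by at least one edge of G. Contracting each set to a single vertex therefore yields K_{5} as a minor, and since treewidth is minor-monotone, tw(G) ≥ tw(K_{5}) = 4. Hence tw(G) = 4 exactly.

4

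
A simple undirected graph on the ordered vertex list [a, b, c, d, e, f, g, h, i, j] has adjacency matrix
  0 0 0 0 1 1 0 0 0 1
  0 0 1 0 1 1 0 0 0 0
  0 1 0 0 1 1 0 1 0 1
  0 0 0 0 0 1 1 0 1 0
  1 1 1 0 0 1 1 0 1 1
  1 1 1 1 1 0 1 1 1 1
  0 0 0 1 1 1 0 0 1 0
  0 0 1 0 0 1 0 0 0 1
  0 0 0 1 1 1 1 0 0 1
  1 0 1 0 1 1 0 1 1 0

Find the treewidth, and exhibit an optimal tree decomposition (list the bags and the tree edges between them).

Every bag has size at most 4, so the width is 4 − 1 = 3 and tw(G) ≤ 3. Conversely, {d, f, g, i} is a clique of size 4, and the vertices of any clique must share a bag in every tree decomposition; so some bag has ≥ 4 vertices and tw(G) ≥ 3. Therefore the treewidth is 3.

Treewidth 3.
One optimal decomposition is:
Bags: B1 = {c, f, h, j}  B2 = {c, e, f, j}  B3 = {a, e, f, j}  B4 = {e, f, i, j}  B5 = {b, c, e, f}  B6 = {e, f, g, i}  B7 = {d, f, g, i}
Tree: B1–B2, B2–B3, B3–B4, B2–B5, B4–B6, B6–B7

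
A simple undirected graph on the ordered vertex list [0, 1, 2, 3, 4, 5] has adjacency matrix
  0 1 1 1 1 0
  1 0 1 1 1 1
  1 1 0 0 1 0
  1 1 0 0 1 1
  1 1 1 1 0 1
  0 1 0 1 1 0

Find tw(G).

3

A width-3 tree decomposition is:
Bags: B1 = {0, 1, 2, 4}  B2 = {0, 1, 3, 4}  B3 = {1, 3, 4, 5}
Tree: B1–B2, B2–B3
The largest bag has 4 vertices, giving width 3; this decomposition certifies tw(G) ≤ 3. On the other hand G contains the 4-clique {0, 1, 2, 4}. A clique must lie in a single bag of any decomposition, so no decomposition can have width below 3. Therefore the treewidth is 3.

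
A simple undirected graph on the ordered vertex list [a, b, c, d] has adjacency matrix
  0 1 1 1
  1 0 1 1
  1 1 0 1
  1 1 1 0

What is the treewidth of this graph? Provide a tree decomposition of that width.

With just one bag of size 4, the width is 4 − 1 = 3, so tw(G) ≤ 3. For the lower bound, the 4 vertices {a, b, c, d} are pairwise adjacent, and any tree decomposition puts a clique entirely inside one bag — forcing width ≥ 3. Combining the bounds, tw(G) = 3.

Treewidth 3.
Bags: B1 = {a, b, c, d}
Tree: (single bag)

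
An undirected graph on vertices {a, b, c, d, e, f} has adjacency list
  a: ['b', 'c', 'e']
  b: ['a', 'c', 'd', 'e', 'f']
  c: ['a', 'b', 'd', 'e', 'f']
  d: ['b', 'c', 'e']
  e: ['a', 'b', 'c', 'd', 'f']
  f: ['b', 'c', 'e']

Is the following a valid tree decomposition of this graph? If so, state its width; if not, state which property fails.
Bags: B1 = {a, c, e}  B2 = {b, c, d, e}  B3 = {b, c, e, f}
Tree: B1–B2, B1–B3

No — edge (b,a) lies in no bag.

A tree decomposition must satisfy three properties: every vertex lies in some bag; for every edge, both endpoints lie together in some bag; and for every vertex, the bags containing it form a connected subtree. Here edge (b,a) lies in no bag, so the decomposition is invalid.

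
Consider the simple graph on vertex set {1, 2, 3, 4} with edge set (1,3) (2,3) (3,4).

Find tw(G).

1

A width-1 tree decomposition is:
Bags: B1 = {1, 3}  B2 = {2, 3}  B3 = {3, 4}
Tree: B1–B2, B2–B3
Every bag has size at most 2, so the width is 2 − 1 = 1 and tw(G) ≤ 1. Any graph with an edge has treewidth ≥ 1, and G has the edge 1–3. Combining the bounds, tw(G) = 1.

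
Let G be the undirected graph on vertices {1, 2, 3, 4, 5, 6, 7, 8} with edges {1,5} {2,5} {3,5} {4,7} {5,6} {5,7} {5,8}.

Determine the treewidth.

1

A width-1 tree decomposition is:
Bags: B1 = {3, 5}  B2 = {5, 7}  B3 = {1, 5}  B4 = {2, 5}  B5 = {4, 7}  B6 = {5, 6}  B7 = {5, 8}
Tree: B1–B2, B2–B3, B1–B4, B2–B5, B3–B6, B1–B7
Each bag holds 2 vertices, so the decomposition has width 1, which upper-bounds the treewidth. Since G has at least one edge (e.g. 5–3), it is not an edgeless graph, so tw(G) ≥ 1. Hence tw(G) = 1 exactly.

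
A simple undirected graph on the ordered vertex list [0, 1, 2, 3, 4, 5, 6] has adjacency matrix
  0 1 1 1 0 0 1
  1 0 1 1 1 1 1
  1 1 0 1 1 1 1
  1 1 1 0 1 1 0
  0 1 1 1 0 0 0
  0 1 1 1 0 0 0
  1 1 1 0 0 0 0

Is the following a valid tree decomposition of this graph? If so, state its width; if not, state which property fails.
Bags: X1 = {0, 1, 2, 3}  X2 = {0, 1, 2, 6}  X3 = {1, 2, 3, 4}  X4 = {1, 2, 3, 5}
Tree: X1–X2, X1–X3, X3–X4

Yes; width 3.

Checking the three conditions: (i) the bags cover all of {0, 1, 2, 3, 4, 5, 6}; (ii) for each edge, some bag contains both endpoints; (iii) the bags containing any fixed vertex form a subtree. All hold, so the decomposition is valid with width 4 − 1 = 3.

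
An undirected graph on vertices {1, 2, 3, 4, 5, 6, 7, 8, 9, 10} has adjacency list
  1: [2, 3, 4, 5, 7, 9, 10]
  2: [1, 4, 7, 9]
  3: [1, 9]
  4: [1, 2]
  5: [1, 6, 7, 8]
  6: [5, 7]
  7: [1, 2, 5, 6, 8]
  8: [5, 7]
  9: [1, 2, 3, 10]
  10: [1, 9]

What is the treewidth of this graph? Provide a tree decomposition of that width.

Treewidth 2.
One optimal decomposition is:
Bags: B1 = {1, 3, 9}  B2 = {1, 2, 9}  B3 = {1, 9, 10}  B4 = {1, 2, 4}  B5 = {1, 2, 7}  B6 = {1, 5, 7}  B7 = {5, 7, 8}  B8 = {5, 6, 7}
Tree: B1–B2, B1–B3, B2–B4, B4–B5, B5–B6, B6–B7, B7–B8

Each bag holds 3 vertices, so the decomposition has width 2, which upper-bounds the treewidth. On the other hand G contains the 3-clique {5, 7, 8}. A clique must lie in a single bag of any decomposition, so no decomposition can have width below 2. The upper and lower bounds meet at 2, so that is the treewidth.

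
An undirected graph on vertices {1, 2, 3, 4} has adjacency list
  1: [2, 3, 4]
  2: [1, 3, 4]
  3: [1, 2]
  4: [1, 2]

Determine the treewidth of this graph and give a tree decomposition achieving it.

Each bag holds 3 vertices, so the decomposition has width 2, which upper-bounds the treewidth. For the lower bound, the 3 vertices {1, 2, 3} are pairwise adjacent, and any tree decomposition puts a clique entirely inside one bag — forcing width ≥ 2. The upper and lower bounds meet at 2, so that is the treewidth.

Treewidth 2.
One such decomposition:
Bags: B1 = {1, 2, 4}  B2 = {1, 2, 3}
Tree: B1–B2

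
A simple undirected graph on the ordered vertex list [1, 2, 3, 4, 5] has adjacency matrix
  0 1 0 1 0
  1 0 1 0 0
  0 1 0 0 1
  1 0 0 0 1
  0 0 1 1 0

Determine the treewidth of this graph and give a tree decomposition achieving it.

Treewidth 2.
Bags: B1 = {1, 2, 3}  B2 = {1, 3, 4}  B3 = {3, 4, 5}
Tree: B1–B2, B2–B3

Each bag holds 3 vertices, so the decomposition has width 2, which upper-bounds the treewidth. For the lower bound, G contains the cycle 3–2–1–4–5–3, so G is not a forest; only forests have treewidth ≤ 1, hence tw(G) ≥ 2. The upper and lower bounds meet at 2, so that is the treewidth.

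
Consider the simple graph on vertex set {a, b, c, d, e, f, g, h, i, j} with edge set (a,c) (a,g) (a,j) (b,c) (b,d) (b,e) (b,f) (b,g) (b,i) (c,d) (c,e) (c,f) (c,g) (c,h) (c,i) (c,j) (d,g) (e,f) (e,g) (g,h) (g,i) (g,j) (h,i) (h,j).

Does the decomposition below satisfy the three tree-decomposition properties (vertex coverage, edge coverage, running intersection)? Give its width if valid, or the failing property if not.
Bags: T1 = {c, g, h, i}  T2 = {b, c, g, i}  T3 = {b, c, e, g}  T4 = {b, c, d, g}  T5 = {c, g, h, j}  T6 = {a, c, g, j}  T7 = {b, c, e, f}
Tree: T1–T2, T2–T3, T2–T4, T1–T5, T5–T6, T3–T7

Every vertex of G appears in some bag (union = {a, b, c, d, e, f, g, h, i, j}); every edge is covered by a bag; and for each vertex v the set of bags containing v is connected in the bag tree. The decomposition is therefore valid. The largest bag has 4 vertices, so the width is 3.

Yes; width 3.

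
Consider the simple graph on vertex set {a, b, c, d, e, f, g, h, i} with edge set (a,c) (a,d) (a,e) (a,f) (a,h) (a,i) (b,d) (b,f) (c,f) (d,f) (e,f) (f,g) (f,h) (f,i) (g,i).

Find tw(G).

2

A width-2 tree decomposition is:
Bags: B1 = {a, c, f}  B2 = {a, d, f}  B3 = {b, d, f}  B4 = {a, e, f}  B5 = {a, f, h}  B6 = {a, f, i}  B7 = {f, g, i}
Tree: B1–B2, B2–B3, B1–B4, B2–B5, B5–B6, B6–B7
The largest bag has 3 vertices, giving width 2; this decomposition certifies tw(G) ≤ 2. For the lower bound, the 3 vertices {f, g, i} are pairwise adjacent, and any tree decomposition puts a clique entirely inside one bag — forcing width ≥ 2. Hence tw(G) = 2 exactly.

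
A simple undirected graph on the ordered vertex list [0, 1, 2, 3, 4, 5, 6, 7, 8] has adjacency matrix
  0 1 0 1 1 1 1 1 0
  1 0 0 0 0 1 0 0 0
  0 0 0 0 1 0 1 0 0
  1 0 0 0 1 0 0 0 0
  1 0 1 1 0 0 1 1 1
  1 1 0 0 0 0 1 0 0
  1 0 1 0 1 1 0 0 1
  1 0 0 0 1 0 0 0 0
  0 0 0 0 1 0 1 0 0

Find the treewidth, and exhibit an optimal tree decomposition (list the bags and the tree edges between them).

Treewidth 2.
Bags: B1 = {0, 4, 6}  B2 = {0, 5, 6}  B3 = {0, 1, 5}  B4 = {2, 4, 6}  B5 = {0, 3, 4}  B6 = {4, 6, 8}  B7 = {0, 4, 7}
Tree: B1–B2, B2–B3, B1–B4, B1–B5, B4–B6, B5–B7

The largest bag has 3 vertices, giving width 2; this decomposition certifies tw(G) ≤ 2. For the lower bound, the 3 vertices {0, 1, 5} are pairwise adjacent, and any tree decomposition puts a clique entirely inside one bag — forcing width ≥ 2. The upper and lower bounds meet at 2, so that is the treewidth.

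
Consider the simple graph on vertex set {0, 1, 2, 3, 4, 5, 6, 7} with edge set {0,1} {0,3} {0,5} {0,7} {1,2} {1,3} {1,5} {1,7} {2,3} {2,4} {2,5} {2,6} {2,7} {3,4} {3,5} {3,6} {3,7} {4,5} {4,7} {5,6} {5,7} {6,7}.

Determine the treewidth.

A width-4 tree decomposition is:
Bags: B1 = {0, 1, 3, 5, 7}  B2 = {1, 2, 3, 5, 7}  B3 = {2, 3, 5, 6, 7}  B4 = {2, 3, 4, 5, 7}
Tree: B1–B2, B2–B3, B3–B4
Every bag has size at most 5, so the width is 5 − 1 = 4 and tw(G) ≤ 4. Conversely, {0, 1, 3, 5, 7} is a clique of size 5, and the vertices of any clique must share a bag in every tree decomposition; so some bag has ≥ 5 vertices and tw(G) ≥ 4. Combining the bounds, tw(G) = 4.

4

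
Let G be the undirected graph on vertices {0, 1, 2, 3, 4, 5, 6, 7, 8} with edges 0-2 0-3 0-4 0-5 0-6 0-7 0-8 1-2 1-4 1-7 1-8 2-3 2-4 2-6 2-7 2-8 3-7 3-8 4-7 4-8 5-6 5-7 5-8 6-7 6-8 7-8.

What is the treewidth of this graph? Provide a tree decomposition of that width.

Treewidth 4.
One such decomposition:
Bags: B1 = {0, 2, 3, 7, 8}  B2 = {0, 2, 6, 7, 8}  B3 = {0, 2, 4, 7, 8}  B4 = {0, 5, 6, 7, 8}  B5 = {1, 2, 4, 7, 8}
Tree: B1–B2, B2–B3, B2–B4, B3–B5

Every bag has size at most 5, so the width is 5 − 1 = 4 and tw(G) ≤ 4. On the other hand G contains the 5-clique {0, 2, 3, 7, 8}. A clique must lie in a single bag of any decomposition, so no decomposition can have width below 4. Therefore the treewidth is 4.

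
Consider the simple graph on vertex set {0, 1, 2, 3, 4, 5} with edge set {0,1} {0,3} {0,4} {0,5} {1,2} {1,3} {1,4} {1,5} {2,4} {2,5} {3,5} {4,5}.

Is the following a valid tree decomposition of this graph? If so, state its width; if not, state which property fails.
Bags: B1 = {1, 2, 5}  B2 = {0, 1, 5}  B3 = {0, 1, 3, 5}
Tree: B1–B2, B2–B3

No — vertex 4 appears in no bag.

A tree decomposition must satisfy three properties: every vertex lies in some bag; for every edge, both endpoints lie together in some bag; and for every vertex, the bags containing it form a connected subtree. Here vertex 4 appears in no bag, so the decomposition is invalid.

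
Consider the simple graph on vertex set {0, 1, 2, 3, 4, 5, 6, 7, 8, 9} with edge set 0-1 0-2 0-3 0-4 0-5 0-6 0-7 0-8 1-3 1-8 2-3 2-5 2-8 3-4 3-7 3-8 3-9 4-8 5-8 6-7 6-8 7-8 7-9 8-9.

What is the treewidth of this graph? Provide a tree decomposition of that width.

The largest bag has 4 vertices, giving width 3; this decomposition certifies tw(G) ≤ 3. Conversely, {0, 1, 3, 8} is a clique of size 4, and the vertices of any clique must share a bag in every tree decomposition; so some bag has ≥ 4 vertices and tw(G) ≥ 3. Combining the bounds, tw(G) = 3.

Treewidth 3.
One such decomposition:
Bags: B1 = {0, 3, 7, 8}  B2 = {3, 7, 8, 9}  B3 = {0, 2, 3, 8}  B4 = {0, 3, 4, 8}  B5 = {0, 2, 5, 8}  B6 = {0, 1, 3, 8}  B7 = {0, 6, 7, 8}
Tree: B1–B2, B1–B3, B1–B4, B3–B5, B3–B6, B1–B7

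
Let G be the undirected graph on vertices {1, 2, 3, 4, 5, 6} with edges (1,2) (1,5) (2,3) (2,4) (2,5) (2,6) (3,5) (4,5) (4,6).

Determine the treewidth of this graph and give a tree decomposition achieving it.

Every bag has size at most 3, so the width is 3 − 1 = 2 and tw(G) ≤ 2. Conversely, {1, 2, 5} is a clique of size 3, and the vertices of any clique must share a bag in every tree decomposition; so some bag has ≥ 3 vertices and tw(G) ≥ 2. Therefore the treewidth is 2.

Treewidth 2.
One such decomposition:
Bags: B1 = {2, 3, 5}  B2 = {2, 4, 5}  B3 = {1, 2, 5}  B4 = {2, 4, 6}
Tree: B1–B2, B2–B3, B2–B4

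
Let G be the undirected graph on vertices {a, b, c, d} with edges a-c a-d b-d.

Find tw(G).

A width-1 tree decomposition is:
Bags: B1 = {a, d}  B2 = {a, c}  B3 = {b, d}
Tree: B1–B2, B1–B3
The largest bag has 2 vertices, giving width 1; this decomposition certifies tw(G) ≤ 1. G has an edge, so its treewidth is at least 1. The upper and lower bounds meet at 1, so that is the treewidth.

1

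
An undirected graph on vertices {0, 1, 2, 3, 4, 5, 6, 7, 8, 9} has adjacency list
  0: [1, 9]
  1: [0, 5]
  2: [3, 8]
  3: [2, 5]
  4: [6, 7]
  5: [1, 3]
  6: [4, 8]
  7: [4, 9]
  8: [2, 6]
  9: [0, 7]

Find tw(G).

A width-2 tree decomposition is:
Bags: B1 = {2, 3, 8}  B2 = {3, 5, 8}  B3 = {1, 5, 8}  B4 = {0, 1, 8}  B5 = {0, 8, 9}  B6 = {7, 8, 9}  B7 = {4, 7, 8}  B8 = {4, 6, 8}
Tree: B1–B2, B2–B3, B3–B4, B4–B5, B5–B6, B6–B7, B7–B8
The largest bag has 3 vertices, giving width 2; this decomposition certifies tw(G) ≤ 2. The edges 8–2–3–5–1–0–9–7–4–6–8 form a cycle, so G is not a tree and its treewidth is at least 2. Combining the bounds, tw(G) = 2.

2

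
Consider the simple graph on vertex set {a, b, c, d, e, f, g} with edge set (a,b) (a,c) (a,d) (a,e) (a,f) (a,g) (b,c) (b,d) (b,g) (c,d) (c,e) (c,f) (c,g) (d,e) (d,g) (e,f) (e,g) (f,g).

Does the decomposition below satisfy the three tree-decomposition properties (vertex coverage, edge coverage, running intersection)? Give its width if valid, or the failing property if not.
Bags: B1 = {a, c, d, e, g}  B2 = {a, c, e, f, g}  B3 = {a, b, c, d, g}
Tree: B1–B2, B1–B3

Yes; width 4.

Every vertex of G appears in some bag (union = {a, b, c, d, e, f, g}); every edge is covered by a bag; and for each vertex v the set of bags containing v is connected in the bag tree. The decomposition is therefore valid. The largest bag has 5 vertices, so the width is 4.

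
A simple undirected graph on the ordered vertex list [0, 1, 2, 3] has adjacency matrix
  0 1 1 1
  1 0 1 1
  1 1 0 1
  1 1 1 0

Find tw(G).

A width-3 tree decomposition is:
Bags: B1 = {0, 1, 2, 3}
Tree: (single bag)
With just one bag of size 4, the width is 4 − 1 = 3, so tw(G) ≤ 3. Conversely, {0, 1, 2, 3} is a clique of size 4, and the vertices of any clique must share a bag in every tree decomposition; so some bag has ≥ 4 vertices and tw(G) ≥ 3. Therefore the treewidth is 3.

3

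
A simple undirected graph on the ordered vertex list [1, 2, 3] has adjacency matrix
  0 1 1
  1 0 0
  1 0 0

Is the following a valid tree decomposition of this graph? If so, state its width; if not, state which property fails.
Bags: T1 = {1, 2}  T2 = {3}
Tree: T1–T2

No — edge (1,3) lies in no bag.

A tree decomposition must satisfy three properties: every vertex lies in some bag; for every edge, both endpoints lie together in some bag; and for every vertex, the bags containing it form a connected subtree. Here edge (1,3) lies in no bag, so the decomposition is invalid.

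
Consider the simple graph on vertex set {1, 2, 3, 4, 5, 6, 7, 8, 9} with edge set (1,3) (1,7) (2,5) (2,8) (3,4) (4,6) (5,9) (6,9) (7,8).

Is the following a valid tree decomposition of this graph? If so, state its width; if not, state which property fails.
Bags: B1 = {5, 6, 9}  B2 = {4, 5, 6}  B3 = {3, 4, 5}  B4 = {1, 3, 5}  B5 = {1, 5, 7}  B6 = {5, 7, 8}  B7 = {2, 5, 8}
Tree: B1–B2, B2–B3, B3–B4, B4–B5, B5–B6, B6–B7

Checking the three conditions: (i) the bags cover all of {1, 2, 3, 4, 5, 6, 7, 8, 9}; (ii) for each edge, some bag contains both endpoints; (iii) the bags containing any fixed vertex form a subtree. All hold, so the decomposition is valid with width 3 − 1 = 2.

Yes; width 2.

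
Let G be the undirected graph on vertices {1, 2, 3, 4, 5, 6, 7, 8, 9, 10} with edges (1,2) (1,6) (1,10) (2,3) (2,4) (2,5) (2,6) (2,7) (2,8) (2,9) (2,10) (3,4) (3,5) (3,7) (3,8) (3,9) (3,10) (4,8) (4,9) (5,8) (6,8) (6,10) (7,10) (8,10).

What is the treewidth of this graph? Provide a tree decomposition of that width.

Treewidth 3.
One optimal decomposition is:
Bags: B1 = {2, 6, 8, 10}  B2 = {2, 3, 8, 10}  B3 = {2, 3, 5, 8}  B4 = {2, 3, 4, 8}  B5 = {2, 3, 4, 9}  B6 = {2, 3, 7, 10}  B7 = {1, 2, 6, 10}
Tree: B1–B2, B2–B3, B2–B4, B4–B5, B2–B6, B1–B7

Every bag has size at most 4, so the width is 4 − 1 = 3 and tw(G) ≤ 3. Conversely, {1, 2, 6, 10} is a clique of size 4, and the vertices of any clique must share a bag in every tree decomposition; so some bag has ≥ 4 vertices and tw(G) ≥ 3. The upper and lower bounds meet at 3, so that is the treewidth.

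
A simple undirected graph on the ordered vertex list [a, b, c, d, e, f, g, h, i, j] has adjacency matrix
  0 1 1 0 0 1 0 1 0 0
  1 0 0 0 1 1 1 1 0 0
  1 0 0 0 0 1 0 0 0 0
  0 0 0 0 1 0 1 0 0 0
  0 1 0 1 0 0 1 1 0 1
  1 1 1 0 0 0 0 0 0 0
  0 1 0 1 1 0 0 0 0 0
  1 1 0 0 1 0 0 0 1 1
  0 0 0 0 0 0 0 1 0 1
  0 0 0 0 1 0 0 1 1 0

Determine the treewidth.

A width-2 tree decomposition is:
Bags: B1 = {b, e, h}  B2 = {a, b, h}  B3 = {a, b, f}  B4 = {e, h, j}  B5 = {b, e, g}  B6 = {d, e, g}  B7 = {a, c, f}  B8 = {h, i, j}
Tree: B1–B2, B2–B3, B1–B4, B1–B5, B5–B6, B3–B7, B4–B8
Each bag holds 3 vertices, so the decomposition has width 2, which upper-bounds the treewidth. For the lower bound, the 3 vertices {d, e, g} are pairwise adjacent, and any tree decomposition puts a clique entirely inside one bag — forcing width ≥ 2. Hence tw(G) = 2 exactly.

2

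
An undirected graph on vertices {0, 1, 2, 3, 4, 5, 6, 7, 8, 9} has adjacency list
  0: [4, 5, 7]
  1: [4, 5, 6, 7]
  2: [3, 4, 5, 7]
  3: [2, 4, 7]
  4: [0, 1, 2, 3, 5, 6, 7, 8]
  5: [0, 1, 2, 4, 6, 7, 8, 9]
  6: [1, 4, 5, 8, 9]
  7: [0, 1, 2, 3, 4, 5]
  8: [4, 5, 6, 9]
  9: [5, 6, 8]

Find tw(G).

3

A width-3 tree decomposition is:
Bags: B1 = {1, 4, 5, 7}  B2 = {1, 4, 5, 6}  B3 = {4, 5, 6, 8}  B4 = {5, 6, 8, 9}  B5 = {0, 4, 5, 7}  B6 = {2, 4, 5, 7}  B7 = {2, 3, 4, 7}
Tree: B1–B2, B2–B3, B3–B4, B1–B5, B1–B6, B6–B7
Every bag has size at most 4, so the width is 4 − 1 = 3 and tw(G) ≤ 3. On the other hand G contains the 4-clique {5, 6, 8, 9}. A clique must lie in a single bag of any decomposition, so no decomposition can have width below 3. Hence tw(G) = 3 exactly.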